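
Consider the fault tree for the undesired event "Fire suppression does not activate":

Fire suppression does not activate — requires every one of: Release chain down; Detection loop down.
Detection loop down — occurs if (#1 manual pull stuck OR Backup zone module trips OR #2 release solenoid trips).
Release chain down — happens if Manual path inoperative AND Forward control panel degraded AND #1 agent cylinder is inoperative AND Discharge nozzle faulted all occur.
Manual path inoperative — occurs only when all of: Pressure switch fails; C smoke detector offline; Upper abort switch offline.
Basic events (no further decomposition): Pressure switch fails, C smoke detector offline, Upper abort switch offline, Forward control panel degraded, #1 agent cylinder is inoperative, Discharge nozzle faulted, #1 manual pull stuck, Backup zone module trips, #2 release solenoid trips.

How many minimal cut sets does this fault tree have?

Manual path inoperative [AND]: one cut set from each child combined → 1 × 1 × 1 = 1 cut set(s).
Release chain down [AND]: one cut set from each child combined → 1 × 1 × 1 × 1 = 1 cut set(s).
Detection loop down [OR]: union of children's cut sets → 3 cut set(s).
Fire suppression does not activate [AND]: one cut set from each child combined → 1 × 3 = 3 cut set(s).
Minimal cut sets: {#1 agent cylinder is inoperative, #1 manual pull stuck, C smoke detector offline, Discharge nozzle faulted, Forward control panel degraded, Pressure switch fails, Upper abort switch offline}; {#1 agent cylinder is inoperative, Backup zone module trips, C smoke detector offline, Discharge nozzle faulted, Forward control panel degraded, Pressure switch fails, Upper abort switch offline}; {#1 agent cylinder is inoperative, #2 release solenoid trips, C smoke detector offline, Discharge nozzle faulted, Forward control panel degraded, Pressure switch fails, Upper abort switch offline}.

3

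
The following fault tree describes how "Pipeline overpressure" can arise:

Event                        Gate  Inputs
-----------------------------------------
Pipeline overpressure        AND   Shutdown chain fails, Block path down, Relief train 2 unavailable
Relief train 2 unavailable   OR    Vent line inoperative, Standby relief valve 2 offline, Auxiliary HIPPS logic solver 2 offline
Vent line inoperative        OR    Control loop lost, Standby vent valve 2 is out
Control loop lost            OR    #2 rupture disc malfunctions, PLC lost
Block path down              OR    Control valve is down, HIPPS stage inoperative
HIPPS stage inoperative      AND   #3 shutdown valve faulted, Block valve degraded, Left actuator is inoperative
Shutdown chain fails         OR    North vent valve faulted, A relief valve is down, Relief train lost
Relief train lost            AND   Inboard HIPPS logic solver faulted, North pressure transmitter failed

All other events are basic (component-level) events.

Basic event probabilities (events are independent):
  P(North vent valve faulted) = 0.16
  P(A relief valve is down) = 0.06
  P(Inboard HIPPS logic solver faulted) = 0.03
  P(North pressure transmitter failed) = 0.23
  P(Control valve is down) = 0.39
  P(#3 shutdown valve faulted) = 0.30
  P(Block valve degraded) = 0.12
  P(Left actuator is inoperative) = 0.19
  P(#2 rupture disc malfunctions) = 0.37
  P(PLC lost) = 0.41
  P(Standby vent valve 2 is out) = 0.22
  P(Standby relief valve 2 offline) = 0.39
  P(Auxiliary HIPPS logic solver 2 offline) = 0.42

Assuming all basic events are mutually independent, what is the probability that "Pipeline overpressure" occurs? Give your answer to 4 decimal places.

P(Relief train lost) [AND] = 0.03 × 0.23 = 0.006900
P(Shutdown chain fails) [OR] = 1 − (1−0.16) × (1−0.06) × (1−0.006900) = 0.215848
P(HIPPS stage inoperative) [AND] = 0.30 × 0.12 × 0.19 = 0.006840
P(Block path down) [OR] = 1 − (1−0.39) × (1−0.006840) = 0.394172
P(Control loop lost) [OR] = 1 − (1−0.37) × (1−0.41) = 0.628300
P(Vent line inoperative) [OR] = 1 − (1−0.628300) × (1−0.22) = 0.710074
P(Relief train 2 unavailable) [OR] = 1 − (1−0.710074) × (1−0.39) × (1−0.42) = 0.897424
P(Pipeline overpressure) [AND] = 0.215848 × 0.394172 × 0.897424 = 0.076354
Rounded to 4 decimal places: P(Pipeline overpressure) ≈ 0.0764.

0.0764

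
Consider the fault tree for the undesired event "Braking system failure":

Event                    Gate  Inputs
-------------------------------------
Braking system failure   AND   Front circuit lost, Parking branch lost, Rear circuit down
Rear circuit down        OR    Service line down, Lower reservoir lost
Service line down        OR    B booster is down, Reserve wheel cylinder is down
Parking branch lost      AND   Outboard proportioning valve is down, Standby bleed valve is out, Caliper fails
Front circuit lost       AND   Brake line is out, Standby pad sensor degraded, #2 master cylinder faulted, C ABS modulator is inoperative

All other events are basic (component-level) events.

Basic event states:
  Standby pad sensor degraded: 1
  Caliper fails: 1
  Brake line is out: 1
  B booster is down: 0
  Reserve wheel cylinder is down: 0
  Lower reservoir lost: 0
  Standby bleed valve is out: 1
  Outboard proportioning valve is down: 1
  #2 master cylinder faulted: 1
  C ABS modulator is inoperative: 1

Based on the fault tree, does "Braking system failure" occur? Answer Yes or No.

Front circuit lost [AND]: Brake line is out=occurs, Standby pad sensor degraded=occurs, #2 master cylinder faulted=occurs, C ABS modulator is inoperative=occurs → all inputs occur → occurs.
Parking branch lost [AND]: Outboard proportioning valve is down=occurs, Standby bleed valve is out=occurs, Caliper fails=occurs → all inputs occur → occurs.
Service line down [OR]: B booster is down=not, Reserve wheel cylinder is down=not → no input occurs → does not occur.
Rear circuit down [OR]: Service line down=not, Lower reservoir lost=not → no input occurs → does not occur.
Braking system failure [AND]: Front circuit lost=occurs, Parking branch lost=occurs, Rear circuit down=not → not all inputs occur → does not occur.

No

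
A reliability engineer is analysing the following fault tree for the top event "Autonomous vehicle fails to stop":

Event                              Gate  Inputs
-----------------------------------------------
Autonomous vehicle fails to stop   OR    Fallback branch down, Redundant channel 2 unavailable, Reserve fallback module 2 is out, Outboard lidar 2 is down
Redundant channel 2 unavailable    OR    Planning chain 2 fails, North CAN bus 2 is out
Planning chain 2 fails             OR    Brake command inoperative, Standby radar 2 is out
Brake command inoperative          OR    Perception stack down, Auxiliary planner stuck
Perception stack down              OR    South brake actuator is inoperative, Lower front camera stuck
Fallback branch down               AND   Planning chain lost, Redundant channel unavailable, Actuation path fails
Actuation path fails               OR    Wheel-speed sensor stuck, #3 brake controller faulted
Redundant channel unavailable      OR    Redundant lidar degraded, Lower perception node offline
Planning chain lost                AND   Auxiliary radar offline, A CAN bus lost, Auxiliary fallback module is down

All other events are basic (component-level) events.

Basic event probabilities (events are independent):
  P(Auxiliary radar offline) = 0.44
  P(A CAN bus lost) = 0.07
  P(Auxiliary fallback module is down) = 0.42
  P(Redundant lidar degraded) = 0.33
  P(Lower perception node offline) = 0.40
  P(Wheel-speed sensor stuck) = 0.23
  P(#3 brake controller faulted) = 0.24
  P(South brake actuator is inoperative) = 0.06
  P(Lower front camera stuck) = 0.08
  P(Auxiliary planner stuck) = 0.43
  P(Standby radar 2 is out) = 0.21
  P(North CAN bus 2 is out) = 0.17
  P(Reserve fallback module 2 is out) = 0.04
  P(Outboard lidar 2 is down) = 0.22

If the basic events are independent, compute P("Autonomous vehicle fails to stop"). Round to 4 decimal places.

0.7588

P(Planning chain lost) [AND] = 0.44 × 0.07 × 0.42 = 0.012936
P(Redundant channel unavailable) [OR] = 1 − (1−0.33) × (1−0.40) = 0.598000
P(Actuation path fails) [OR] = 1 − (1−0.23) × (1−0.24) = 0.414800
P(Fallback branch down) [AND] = 0.012936 × 0.598000 × 0.414800 = 0.003209
P(Perception stack down) [OR] = 1 − (1−0.06) × (1−0.08) = 0.135200
P(Brake command inoperative) [OR] = 1 − (1−0.135200) × (1−0.43) = 0.507064
P(Planning chain 2 fails) [OR] = 1 − (1−0.507064) × (1−0.21) = 0.610581
P(Redundant channel 2 unavailable) [OR] = 1 − (1−0.610581) × (1−0.17) = 0.676782
P(Autonomous vehicle fails to stop) [OR] = 1 − (1−0.003209) × (1−0.676782) × (1−0.04) × (1−0.22) = 0.758751
Rounded to 4 decimal places: P(Autonomous vehicle fails to stop) ≈ 0.7588.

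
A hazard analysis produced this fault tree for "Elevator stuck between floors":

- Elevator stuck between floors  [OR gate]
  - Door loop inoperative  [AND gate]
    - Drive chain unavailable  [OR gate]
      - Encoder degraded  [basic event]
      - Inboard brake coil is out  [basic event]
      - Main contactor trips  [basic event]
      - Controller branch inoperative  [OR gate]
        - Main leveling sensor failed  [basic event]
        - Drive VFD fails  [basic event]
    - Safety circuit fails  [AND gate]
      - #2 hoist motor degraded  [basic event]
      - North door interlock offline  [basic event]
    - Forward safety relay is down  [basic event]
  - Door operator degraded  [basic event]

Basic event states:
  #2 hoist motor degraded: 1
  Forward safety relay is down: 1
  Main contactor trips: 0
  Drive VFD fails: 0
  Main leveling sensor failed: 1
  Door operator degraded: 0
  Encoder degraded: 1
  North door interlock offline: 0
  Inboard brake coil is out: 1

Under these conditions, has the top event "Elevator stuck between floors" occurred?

No

Controller branch inoperative [OR]: Main leveling sensor failed=occurs, Drive VFD fails=not → at least one input occurs → occurs.
Drive chain unavailable [OR]: Encoder degraded=occurs, Inboard brake coil is out=occurs, Main contactor trips=not, Controller branch inoperative=occurs → at least one input occurs → occurs.
Safety circuit fails [AND]: #2 hoist motor degraded=occurs, North door interlock offline=not → not all inputs occur → does not occur.
Door loop inoperative [AND]: Drive chain unavailable=occurs, Safety circuit fails=not, Forward safety relay is down=occurs → not all inputs occur → does not occur.
Elevator stuck between floors [OR]: Door loop inoperative=not, Door operator degraded=not → no input occurs → does not occur.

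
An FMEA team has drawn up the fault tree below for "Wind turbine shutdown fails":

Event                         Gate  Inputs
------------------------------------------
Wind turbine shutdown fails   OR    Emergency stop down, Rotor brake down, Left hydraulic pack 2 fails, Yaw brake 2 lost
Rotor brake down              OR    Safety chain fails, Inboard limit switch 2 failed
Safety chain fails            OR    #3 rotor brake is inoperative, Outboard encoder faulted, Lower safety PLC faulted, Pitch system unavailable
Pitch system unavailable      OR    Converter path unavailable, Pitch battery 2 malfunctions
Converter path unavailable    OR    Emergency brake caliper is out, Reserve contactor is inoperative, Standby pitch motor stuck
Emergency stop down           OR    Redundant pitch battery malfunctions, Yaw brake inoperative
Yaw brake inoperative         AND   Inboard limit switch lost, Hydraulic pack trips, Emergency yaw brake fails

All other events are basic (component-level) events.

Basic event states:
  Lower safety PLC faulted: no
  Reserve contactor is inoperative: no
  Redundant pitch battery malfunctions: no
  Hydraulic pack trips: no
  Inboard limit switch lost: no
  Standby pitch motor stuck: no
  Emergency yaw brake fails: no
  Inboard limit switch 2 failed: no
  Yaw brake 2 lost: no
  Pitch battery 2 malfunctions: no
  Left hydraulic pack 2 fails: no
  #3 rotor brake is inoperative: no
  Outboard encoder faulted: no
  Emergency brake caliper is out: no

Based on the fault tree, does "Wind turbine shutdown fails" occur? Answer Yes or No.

No

Yaw brake inoperative [AND]: Inboard limit switch lost=not, Hydraulic pack trips=not, Emergency yaw brake fails=not → not all inputs occur → does not occur.
Emergency stop down [OR]: Redundant pitch battery malfunctions=not, Yaw brake inoperative=not → no input occurs → does not occur.
Converter path unavailable [OR]: Emergency brake caliper is out=not, Reserve contactor is inoperative=not, Standby pitch motor stuck=not → no input occurs → does not occur.
Pitch system unavailable [OR]: Converter path unavailable=not, Pitch battery 2 malfunctions=not → no input occurs → does not occur.
Safety chain fails [OR]: #3 rotor brake is inoperative=not, Outboard encoder faulted=not, Lower safety PLC faulted=not, Pitch system unavailable=not → no input occurs → does not occur.
Rotor brake down [OR]: Safety chain fails=not, Inboard limit switch 2 failed=not → no input occurs → does not occur.
Wind turbine shutdown fails [OR]: Emergency stop down=not, Rotor brake down=not, Left hydraulic pack 2 fails=not, Yaw brake 2 lost=not → no input occurs → does not occur.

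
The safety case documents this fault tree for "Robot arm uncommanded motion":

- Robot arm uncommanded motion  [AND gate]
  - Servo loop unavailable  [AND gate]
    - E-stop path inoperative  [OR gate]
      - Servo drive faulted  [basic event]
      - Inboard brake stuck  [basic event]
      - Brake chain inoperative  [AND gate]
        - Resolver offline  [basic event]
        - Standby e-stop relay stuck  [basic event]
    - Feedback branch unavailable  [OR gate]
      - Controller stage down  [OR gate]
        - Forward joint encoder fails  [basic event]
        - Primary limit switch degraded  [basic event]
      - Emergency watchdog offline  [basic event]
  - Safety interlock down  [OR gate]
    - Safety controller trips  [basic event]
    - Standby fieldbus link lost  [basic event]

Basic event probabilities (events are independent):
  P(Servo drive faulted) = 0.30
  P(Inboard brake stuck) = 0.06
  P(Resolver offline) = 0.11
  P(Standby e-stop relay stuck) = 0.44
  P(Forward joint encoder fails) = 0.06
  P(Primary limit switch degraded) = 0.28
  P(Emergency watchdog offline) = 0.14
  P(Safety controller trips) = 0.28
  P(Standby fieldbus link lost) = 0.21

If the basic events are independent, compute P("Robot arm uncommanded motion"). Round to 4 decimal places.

P(Brake chain inoperative) [AND] = 0.11 × 0.44 = 0.048400
P(E-stop path inoperative) [OR] = 1 − (1−0.30) × (1−0.06) × (1−0.048400) = 0.373847
P(Controller stage down) [OR] = 1 − (1−0.06) × (1−0.28) = 0.323200
P(Feedback branch unavailable) [OR] = 1 − (1−0.323200) × (1−0.14) = 0.417952
P(Servo loop unavailable) [AND] = 0.373847 × 0.417952 = 0.156250
P(Safety interlock down) [OR] = 1 − (1−0.28) × (1−0.21) = 0.431200
P(Robot arm uncommanded motion) [AND] = 0.156250 × 0.431200 = 0.067375
Rounded to 4 decimal places: P(Robot arm uncommanded motion) ≈ 0.0674.

0.0674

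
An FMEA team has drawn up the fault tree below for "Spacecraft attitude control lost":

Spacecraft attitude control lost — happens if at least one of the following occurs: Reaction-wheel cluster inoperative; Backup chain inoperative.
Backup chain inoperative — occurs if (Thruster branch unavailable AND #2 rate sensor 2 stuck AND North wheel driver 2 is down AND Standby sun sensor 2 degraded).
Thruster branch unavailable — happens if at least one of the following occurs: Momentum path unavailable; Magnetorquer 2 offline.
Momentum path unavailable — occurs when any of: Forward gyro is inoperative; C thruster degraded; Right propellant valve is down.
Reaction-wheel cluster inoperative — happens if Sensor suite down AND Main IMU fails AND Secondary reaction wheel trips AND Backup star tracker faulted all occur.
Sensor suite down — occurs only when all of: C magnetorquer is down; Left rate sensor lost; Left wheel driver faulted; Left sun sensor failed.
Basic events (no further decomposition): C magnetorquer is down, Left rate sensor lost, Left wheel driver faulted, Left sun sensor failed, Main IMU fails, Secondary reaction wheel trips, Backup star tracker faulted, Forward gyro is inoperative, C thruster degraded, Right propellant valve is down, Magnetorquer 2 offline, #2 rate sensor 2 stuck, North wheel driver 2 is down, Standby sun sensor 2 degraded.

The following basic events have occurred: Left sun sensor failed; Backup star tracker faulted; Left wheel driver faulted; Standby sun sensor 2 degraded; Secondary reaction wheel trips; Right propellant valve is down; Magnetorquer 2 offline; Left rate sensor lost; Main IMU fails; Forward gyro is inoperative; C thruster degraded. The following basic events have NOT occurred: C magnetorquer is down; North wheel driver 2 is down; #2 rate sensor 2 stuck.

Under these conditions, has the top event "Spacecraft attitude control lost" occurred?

Sensor suite down [AND]: C magnetorquer is down=not, Left rate sensor lost=occurs, Left wheel driver faulted=occurs, Left sun sensor failed=occurs → not all inputs occur → does not occur.
Reaction-wheel cluster inoperative [AND]: Sensor suite down=not, Main IMU fails=occurs, Secondary reaction wheel trips=occurs, Backup star tracker faulted=occurs → not all inputs occur → does not occur.
Momentum path unavailable [OR]: Forward gyro is inoperative=occurs, C thruster degraded=occurs, Right propellant valve is down=occurs → at least one input occurs → occurs.
Thruster branch unavailable [OR]: Momentum path unavailable=occurs, Magnetorquer 2 offline=occurs → at least one input occurs → occurs.
Backup chain inoperative [AND]: Thruster branch unavailable=occurs, #2 rate sensor 2 stuck=not, North wheel driver 2 is down=not, Standby sun sensor 2 degraded=occurs → not all inputs occur → does not occur.
Spacecraft attitude control lost [OR]: Reaction-wheel cluster inoperative=not, Backup chain inoperative=not → no input occurs → does not occur.

No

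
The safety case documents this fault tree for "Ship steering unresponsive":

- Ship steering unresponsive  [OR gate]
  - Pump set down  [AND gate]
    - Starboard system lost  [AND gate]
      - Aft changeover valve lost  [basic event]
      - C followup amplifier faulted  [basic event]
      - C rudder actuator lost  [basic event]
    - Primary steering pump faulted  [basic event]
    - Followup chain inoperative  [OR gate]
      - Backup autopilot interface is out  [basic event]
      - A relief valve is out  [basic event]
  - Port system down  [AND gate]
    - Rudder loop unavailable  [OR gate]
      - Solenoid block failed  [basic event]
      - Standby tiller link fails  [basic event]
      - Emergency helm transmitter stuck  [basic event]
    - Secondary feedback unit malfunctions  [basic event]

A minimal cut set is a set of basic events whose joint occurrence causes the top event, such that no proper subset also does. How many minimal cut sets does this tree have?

Starboard system lost [AND]: one cut set from each child combined → 1 × 1 × 1 = 1 cut set(s).
Followup chain inoperative [OR]: union of children's cut sets → 2 cut set(s).
Pump set down [AND]: one cut set from each child combined → 1 × 1 × 2 = 2 cut set(s).
Rudder loop unavailable [OR]: union of children's cut sets → 3 cut set(s).
Port system down [AND]: one cut set from each child combined → 3 × 1 = 3 cut set(s).
Ship steering unresponsive [OR]: union of children's cut sets → 5 cut set(s).
Minimal cut sets: {Aft changeover valve lost, Backup autopilot interface is out, C followup amplifier faulted, C rudder actuator lost, Primary steering pump faulted}; {A relief valve is out, Aft changeover valve lost, C followup amplifier faulted, C rudder actuator lost, Primary steering pump faulted}; {Secondary feedback unit malfunctions, Solenoid block failed}; {Secondary feedback unit malfunctions, Standby tiller link fails}; {Emergency helm transmitter stuck, Secondary feedback unit malfunctions}.

5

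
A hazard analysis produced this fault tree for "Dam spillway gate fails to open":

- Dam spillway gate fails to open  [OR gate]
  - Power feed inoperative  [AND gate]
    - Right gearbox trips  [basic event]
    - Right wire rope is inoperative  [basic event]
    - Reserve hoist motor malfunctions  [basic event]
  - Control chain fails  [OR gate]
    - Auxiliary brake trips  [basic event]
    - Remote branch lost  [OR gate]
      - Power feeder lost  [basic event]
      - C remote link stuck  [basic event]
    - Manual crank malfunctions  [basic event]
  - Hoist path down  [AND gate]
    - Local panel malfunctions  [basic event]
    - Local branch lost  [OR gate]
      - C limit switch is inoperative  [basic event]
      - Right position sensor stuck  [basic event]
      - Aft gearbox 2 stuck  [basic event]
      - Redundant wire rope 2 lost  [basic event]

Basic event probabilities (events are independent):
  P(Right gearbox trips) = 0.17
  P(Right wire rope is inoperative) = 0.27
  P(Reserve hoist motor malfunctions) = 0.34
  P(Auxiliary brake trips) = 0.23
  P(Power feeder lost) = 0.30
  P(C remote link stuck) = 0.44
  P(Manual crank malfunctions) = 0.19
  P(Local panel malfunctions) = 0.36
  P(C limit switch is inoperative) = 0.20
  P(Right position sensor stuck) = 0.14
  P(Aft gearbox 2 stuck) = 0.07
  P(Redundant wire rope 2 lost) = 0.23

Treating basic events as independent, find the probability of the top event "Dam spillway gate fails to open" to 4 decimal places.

P(Power feed inoperative) [AND] = 0.17 × 0.27 × 0.34 = 0.015606
P(Remote branch lost) [OR] = 1 − (1−0.30) × (1−0.44) = 0.608000
P(Control chain fails) [OR] = 1 − (1−0.23) × (1−0.608000) × (1−0.19) = 0.755510
P(Local branch lost) [OR] = 1 − (1−0.20) × (1−0.14) × (1−0.07) × (1−0.23) = 0.507323
P(Hoist path down) [AND] = 0.36 × 0.507323 = 0.182636
P(Dam spillway gate fails to open) [OR] = 1 − (1−0.015606) × (1−0.755510) × (1−0.182636) = 0.803281
Rounded to 4 decimal places: P(Dam spillway gate fails to open) ≈ 0.8033.

0.8033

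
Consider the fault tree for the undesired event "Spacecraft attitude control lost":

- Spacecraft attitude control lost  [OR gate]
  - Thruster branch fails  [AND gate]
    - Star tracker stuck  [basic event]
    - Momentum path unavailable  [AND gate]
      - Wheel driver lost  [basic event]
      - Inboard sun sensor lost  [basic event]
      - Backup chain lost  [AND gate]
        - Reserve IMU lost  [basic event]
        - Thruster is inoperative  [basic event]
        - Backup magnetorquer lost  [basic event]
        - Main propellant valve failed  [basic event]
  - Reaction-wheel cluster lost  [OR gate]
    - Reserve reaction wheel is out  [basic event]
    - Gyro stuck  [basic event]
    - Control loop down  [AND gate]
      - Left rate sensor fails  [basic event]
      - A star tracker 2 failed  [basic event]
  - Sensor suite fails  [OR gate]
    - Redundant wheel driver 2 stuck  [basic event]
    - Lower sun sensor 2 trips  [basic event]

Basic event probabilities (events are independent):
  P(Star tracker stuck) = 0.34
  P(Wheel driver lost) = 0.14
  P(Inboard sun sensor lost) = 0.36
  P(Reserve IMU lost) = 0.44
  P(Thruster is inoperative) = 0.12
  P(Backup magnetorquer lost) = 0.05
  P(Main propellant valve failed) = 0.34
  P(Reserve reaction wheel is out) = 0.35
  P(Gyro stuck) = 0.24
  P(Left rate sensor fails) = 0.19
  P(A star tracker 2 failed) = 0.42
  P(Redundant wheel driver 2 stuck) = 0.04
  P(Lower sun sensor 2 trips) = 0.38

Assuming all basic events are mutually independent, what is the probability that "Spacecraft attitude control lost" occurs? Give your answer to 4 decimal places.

P(Backup chain lost) [AND] = 0.44 × 0.12 × 0.05 × 0.34 = 0.000898
P(Momentum path unavailable) [AND] = 0.14 × 0.36 × 0.000898 = 0.000045
P(Thruster branch fails) [AND] = 0.34 × 0.000045 = 0.000015
P(Control loop down) [AND] = 0.19 × 0.42 = 0.079800
P(Reaction-wheel cluster lost) [OR] = 1 − (1−0.35) × (1−0.24) × (1−0.079800) = 0.545421
P(Sensor suite fails) [OR] = 1 − (1−0.04) × (1−0.38) = 0.404800
P(Spacecraft attitude control lost) [OR] = 1 − (1−0.000015) × (1−0.545421) × (1−0.404800) = 0.729439
Rounded to 4 decimal places: P(Spacecraft attitude control lost) ≈ 0.7294.

0.7294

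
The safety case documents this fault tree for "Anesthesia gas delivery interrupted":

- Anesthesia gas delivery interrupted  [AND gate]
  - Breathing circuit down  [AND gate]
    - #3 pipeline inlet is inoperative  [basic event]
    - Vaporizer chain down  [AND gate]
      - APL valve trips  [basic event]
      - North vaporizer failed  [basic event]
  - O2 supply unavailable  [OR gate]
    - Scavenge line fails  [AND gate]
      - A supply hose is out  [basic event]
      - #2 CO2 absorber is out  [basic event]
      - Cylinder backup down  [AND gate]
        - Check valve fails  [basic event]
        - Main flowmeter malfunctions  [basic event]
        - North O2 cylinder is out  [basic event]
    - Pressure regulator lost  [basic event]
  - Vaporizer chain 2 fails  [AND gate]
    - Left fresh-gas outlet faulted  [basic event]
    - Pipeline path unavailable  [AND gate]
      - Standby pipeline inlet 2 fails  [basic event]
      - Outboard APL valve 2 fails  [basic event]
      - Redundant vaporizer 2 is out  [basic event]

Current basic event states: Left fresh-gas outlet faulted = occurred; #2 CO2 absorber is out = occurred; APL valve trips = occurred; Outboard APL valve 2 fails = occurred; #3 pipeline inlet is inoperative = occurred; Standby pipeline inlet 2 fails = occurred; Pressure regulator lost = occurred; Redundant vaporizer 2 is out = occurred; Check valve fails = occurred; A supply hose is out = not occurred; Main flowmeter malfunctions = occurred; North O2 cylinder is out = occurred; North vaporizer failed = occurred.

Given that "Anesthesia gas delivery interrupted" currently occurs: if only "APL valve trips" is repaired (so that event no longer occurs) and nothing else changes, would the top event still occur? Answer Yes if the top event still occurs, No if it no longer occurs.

No

Counterfactual: set "APL valve trips" to not occurred.
Vaporizer chain down [AND]: APL valve trips=not, North vaporizer failed=occurs → not all inputs occur → does not occur.
Breathing circuit down [AND]: #3 pipeline inlet is inoperative=occurs, Vaporizer chain down=not → not all inputs occur → does not occur.
Cylinder backup down [AND]: Check valve fails=occurs, Main flowmeter malfunctions=occurs, North O2 cylinder is out=occurs → all inputs occur → occurs.
Scavenge line fails [AND]: A supply hose is out=not, #2 CO2 absorber is out=occurs, Cylinder backup down=occurs → not all inputs occur → does not occur.
O2 supply unavailable [OR]: Scavenge line fails=not, Pressure regulator lost=occurs → at least one input occurs → occurs.
Pipeline path unavailable [AND]: Standby pipeline inlet 2 fails=occurs, Outboard APL valve 2 fails=occurs, Redundant vaporizer 2 is out=occurs → all inputs occur → occurs.
Vaporizer chain 2 fails [AND]: Left fresh-gas outlet faulted=occurs, Pipeline path unavailable=occurs → all inputs occur → occurs.
Anesthesia gas delivery interrupted [AND]: Breathing circuit down=not, O2 supply unavailable=occurs, Vaporizer chain 2 fails=occurs → not all inputs occur → does not occur.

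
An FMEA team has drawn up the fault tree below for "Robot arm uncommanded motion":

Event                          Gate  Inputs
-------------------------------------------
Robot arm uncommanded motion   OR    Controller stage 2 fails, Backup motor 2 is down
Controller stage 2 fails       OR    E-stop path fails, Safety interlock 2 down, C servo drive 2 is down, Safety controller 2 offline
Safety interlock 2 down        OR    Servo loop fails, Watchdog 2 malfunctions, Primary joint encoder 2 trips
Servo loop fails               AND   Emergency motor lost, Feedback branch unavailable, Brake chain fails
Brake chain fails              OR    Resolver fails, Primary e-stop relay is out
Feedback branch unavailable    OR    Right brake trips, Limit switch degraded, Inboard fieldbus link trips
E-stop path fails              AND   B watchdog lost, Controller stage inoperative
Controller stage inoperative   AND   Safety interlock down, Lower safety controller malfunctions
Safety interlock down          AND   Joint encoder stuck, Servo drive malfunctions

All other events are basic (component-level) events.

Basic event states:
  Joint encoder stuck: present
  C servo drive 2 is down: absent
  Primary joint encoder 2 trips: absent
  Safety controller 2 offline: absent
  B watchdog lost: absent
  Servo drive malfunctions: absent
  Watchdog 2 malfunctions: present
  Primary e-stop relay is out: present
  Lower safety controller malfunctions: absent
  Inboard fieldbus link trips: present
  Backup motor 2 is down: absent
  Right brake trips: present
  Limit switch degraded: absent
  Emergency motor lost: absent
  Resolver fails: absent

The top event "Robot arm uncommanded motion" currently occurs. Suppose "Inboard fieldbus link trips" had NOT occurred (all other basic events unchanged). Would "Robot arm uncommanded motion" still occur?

Yes

Counterfactual: set "Inboard fieldbus link trips" to not occurred.
Safety interlock down [AND]: Joint encoder stuck=occurs, Servo drive malfunctions=not → not all inputs occur → does not occur.
Controller stage inoperative [AND]: Safety interlock down=not, Lower safety controller malfunctions=not → not all inputs occur → does not occur.
E-stop path fails [AND]: B watchdog lost=not, Controller stage inoperative=not → not all inputs occur → does not occur.
Feedback branch unavailable [OR]: Right brake trips=occurs, Limit switch degraded=not, Inboard fieldbus link trips=not → at least one input occurs → occurs.
Brake chain fails [OR]: Resolver fails=not, Primary e-stop relay is out=occurs → at least one input occurs → occurs.
Servo loop fails [AND]: Emergency motor lost=not, Feedback branch unavailable=occurs, Brake chain fails=occurs → not all inputs occur → does not occur.
Safety interlock 2 down [OR]: Servo loop fails=not, Watchdog 2 malfunctions=occurs, Primary joint encoder 2 trips=not → at least one input occurs → occurs.
Controller stage 2 fails [OR]: E-stop path fails=not, Safety interlock 2 down=occurs, C servo drive 2 is down=not, Safety controller 2 offline=not → at least one input occurs → occurs.
Robot arm uncommanded motion [OR]: Controller stage 2 fails=occurs, Backup motor 2 is down=not → at least one input occurs → occurs.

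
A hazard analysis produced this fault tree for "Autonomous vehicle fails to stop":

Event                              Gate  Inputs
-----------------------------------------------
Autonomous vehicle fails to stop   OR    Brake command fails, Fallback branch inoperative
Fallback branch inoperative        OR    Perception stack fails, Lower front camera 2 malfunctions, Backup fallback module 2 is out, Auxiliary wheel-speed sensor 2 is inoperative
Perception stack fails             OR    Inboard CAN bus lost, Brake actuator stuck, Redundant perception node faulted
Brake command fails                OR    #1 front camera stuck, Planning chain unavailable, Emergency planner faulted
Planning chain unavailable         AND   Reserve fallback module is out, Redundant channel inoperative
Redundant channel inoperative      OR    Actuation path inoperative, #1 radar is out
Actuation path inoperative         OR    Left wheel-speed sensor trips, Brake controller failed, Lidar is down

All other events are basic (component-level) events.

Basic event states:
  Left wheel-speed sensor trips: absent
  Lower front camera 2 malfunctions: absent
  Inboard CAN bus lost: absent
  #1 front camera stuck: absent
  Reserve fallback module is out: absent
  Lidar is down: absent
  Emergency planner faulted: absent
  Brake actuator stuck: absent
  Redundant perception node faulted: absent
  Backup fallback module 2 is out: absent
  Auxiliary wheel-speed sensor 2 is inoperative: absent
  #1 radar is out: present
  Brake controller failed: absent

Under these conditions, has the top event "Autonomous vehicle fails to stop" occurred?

Actuation path inoperative [OR]: Left wheel-speed sensor trips=not, Brake controller failed=not, Lidar is down=not → no input occurs → does not occur.
Redundant channel inoperative [OR]: Actuation path inoperative=not, #1 radar is out=occurs → at least one input occurs → occurs.
Planning chain unavailable [AND]: Reserve fallback module is out=not, Redundant channel inoperative=occurs → not all inputs occur → does not occur.
Brake command fails [OR]: #1 front camera stuck=not, Planning chain unavailable=not, Emergency planner faulted=not → no input occurs → does not occur.
Perception stack fails [OR]: Inboard CAN bus lost=not, Brake actuator stuck=not, Redundant perception node faulted=not → no input occurs → does not occur.
Fallback branch inoperative [OR]: Perception stack fails=not, Lower front camera 2 malfunctions=not, Backup fallback module 2 is out=not, Auxiliary wheel-speed sensor 2 is inoperative=not → no input occurs → does not occur.
Autonomous vehicle fails to stop [OR]: Brake command fails=not, Fallback branch inoperative=not → no input occurs → does not occur.

No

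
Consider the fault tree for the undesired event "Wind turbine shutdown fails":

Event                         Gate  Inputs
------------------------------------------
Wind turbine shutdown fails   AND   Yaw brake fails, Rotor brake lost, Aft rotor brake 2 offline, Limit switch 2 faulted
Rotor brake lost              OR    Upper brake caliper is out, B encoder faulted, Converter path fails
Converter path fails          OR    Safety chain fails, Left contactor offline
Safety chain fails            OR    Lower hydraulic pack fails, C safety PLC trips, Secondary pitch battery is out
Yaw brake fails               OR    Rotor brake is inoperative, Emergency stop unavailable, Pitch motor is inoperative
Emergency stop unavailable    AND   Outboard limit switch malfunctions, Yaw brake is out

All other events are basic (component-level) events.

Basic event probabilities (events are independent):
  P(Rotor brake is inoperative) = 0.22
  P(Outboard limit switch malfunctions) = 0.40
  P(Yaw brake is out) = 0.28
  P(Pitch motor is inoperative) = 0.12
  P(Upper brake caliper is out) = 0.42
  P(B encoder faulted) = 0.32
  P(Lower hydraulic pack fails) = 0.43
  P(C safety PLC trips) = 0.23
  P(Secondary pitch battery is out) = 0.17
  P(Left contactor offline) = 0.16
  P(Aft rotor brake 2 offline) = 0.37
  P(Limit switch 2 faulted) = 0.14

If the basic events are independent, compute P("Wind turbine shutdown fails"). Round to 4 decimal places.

0.0178

P(Emergency stop unavailable) [AND] = 0.40 × 0.28 = 0.112000
P(Yaw brake fails) [OR] = 1 − (1−0.22) × (1−0.112000) × (1−0.12) = 0.390477
P(Safety chain fails) [OR] = 1 − (1−0.43) × (1−0.23) × (1−0.17) = 0.635713
P(Converter path fails) [OR] = 1 − (1−0.635713) × (1−0.16) = 0.693999
P(Rotor brake lost) [OR] = 1 − (1−0.42) × (1−0.32) × (1−0.693999) = 0.879313
P(Wind turbine shutdown fails) [AND] = 0.390477 × 0.879313 × 0.37 × 0.14 = 0.017786
Rounded to 4 decimal places: P(Wind turbine shutdown fails) ≈ 0.0178.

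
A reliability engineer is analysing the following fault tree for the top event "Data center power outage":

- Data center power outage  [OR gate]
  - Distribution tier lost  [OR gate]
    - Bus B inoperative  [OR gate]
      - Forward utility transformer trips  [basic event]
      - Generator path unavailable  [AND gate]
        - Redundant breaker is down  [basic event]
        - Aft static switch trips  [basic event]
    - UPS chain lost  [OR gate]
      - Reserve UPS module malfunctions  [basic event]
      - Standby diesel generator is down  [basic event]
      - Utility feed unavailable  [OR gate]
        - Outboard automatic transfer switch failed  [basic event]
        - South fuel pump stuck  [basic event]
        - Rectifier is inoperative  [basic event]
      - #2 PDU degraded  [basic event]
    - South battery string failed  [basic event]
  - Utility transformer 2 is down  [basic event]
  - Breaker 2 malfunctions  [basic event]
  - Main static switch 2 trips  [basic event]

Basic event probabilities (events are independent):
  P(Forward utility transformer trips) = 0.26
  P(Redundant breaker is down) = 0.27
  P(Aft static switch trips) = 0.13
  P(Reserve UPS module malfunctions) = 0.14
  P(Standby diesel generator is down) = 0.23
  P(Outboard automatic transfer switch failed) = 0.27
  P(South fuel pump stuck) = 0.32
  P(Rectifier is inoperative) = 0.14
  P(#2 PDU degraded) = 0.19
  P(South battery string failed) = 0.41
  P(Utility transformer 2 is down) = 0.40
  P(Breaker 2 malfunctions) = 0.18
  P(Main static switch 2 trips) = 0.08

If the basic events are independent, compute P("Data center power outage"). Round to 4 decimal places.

0.9563

P(Generator path unavailable) [AND] = 0.27 × 0.13 = 0.035100
P(Bus B inoperative) [OR] = 1 − (1−0.26) × (1−0.035100) = 0.285974
P(Utility feed unavailable) [OR] = 1 − (1−0.27) × (1−0.32) × (1−0.14) = 0.573096
P(UPS chain lost) [OR] = 1 − (1−0.14) × (1−0.23) × (1−0.573096) × (1−0.19) = 0.771016
P(Distribution tier lost) [OR] = 1 − (1−0.285974) × (1−0.771016) × (1−0.41) = 0.903535
P(Data center power outage) [OR] = 1 − (1−0.903535) × (1−0.40) × (1−0.18) × (1−0.08) = 0.956336
Rounded to 4 decimal places: P(Data center power outage) ≈ 0.9563.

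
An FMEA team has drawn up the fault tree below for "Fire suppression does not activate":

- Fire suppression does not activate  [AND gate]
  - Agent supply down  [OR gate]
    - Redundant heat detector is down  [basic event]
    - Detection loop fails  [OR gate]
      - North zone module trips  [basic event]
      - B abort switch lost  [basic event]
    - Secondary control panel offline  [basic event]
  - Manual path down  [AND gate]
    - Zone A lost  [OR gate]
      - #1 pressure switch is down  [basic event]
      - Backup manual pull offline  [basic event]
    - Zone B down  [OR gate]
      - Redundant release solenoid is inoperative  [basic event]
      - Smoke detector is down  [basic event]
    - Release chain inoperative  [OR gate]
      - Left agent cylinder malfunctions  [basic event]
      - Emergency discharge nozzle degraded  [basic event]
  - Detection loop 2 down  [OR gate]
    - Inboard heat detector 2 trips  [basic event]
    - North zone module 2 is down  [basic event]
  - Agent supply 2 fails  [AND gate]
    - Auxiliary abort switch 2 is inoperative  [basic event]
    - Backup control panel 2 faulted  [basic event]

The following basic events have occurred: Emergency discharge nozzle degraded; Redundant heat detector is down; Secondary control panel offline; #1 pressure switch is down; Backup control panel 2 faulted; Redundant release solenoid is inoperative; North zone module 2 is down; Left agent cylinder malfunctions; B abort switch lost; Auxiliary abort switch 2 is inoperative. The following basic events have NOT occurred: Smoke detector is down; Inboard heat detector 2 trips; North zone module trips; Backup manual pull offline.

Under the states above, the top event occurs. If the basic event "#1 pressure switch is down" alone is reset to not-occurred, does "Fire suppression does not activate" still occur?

Counterfactual: set "#1 pressure switch is down" to not occurred.
Detection loop fails [OR]: North zone module trips=not, B abort switch lost=occurs → at least one input occurs → occurs.
Agent supply down [OR]: Redundant heat detector is down=occurs, Detection loop fails=occurs, Secondary control panel offline=occurs → at least one input occurs → occurs.
Zone A lost [OR]: #1 pressure switch is down=not, Backup manual pull offline=not → no input occurs → does not occur.
Zone B down [OR]: Redundant release solenoid is inoperative=occurs, Smoke detector is down=not → at least one input occurs → occurs.
Release chain inoperative [OR]: Left agent cylinder malfunctions=occurs, Emergency discharge nozzle degraded=occurs → at least one input occurs → occurs.
Manual path down [AND]: Zone A lost=not, Zone B down=occurs, Release chain inoperative=occurs → not all inputs occur → does not occur.
Detection loop 2 down [OR]: Inboard heat detector 2 trips=not, North zone module 2 is down=occurs → at least one input occurs → occurs.
Agent supply 2 fails [AND]: Auxiliary abort switch 2 is inoperative=occurs, Backup control panel 2 faulted=occurs → all inputs occur → occurs.
Fire suppression does not activate [AND]: Agent supply down=occurs, Manual path down=not, Detection loop 2 down=occurs, Agent supply 2 fails=occurs → not all inputs occur → does not occur.

No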